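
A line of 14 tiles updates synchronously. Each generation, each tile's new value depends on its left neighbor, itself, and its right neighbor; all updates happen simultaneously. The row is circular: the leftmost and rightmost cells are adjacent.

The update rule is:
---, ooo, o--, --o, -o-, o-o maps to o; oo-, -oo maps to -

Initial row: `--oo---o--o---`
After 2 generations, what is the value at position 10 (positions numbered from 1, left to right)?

o

oo--oooooooooo
o-oo-ooooooooo
position 10 holds o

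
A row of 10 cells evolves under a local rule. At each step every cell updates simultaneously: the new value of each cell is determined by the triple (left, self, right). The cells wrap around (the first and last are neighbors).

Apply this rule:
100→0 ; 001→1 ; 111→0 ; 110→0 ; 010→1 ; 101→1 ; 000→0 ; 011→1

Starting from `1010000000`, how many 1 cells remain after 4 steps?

2

1110000001
0000000011
0000000110
0000001100
count of 1: 2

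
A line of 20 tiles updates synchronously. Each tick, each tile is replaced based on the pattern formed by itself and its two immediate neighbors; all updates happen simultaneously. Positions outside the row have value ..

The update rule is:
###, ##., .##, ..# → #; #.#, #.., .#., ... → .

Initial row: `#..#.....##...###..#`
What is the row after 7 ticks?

tick 1: ..#.....###..####.#.
tick 2: .#.....####.#####...
tick 3: #.....#####.#####...
tick 4: .....######.#####...
tick 5: ....#######.#####...
tick 6: ...########.#####...
tick 7: ..#########.#####...

..#########.#####...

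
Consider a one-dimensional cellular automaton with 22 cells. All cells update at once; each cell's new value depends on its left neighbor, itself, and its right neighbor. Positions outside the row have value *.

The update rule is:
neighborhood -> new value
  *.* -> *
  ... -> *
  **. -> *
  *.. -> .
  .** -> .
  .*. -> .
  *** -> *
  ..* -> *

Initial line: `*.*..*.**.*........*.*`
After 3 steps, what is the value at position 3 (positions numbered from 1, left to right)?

step 1: **..*.*.**..*******.*.
step 2: **.*.*.*.*.*.*******.*
step 3: ***.*.*.*.*.*.*******.
position 3 holds *

*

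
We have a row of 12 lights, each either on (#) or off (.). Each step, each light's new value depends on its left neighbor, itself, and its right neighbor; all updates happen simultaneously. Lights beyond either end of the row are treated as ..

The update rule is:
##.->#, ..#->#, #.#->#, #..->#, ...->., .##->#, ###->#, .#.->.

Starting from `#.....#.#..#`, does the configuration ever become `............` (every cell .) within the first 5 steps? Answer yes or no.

no

.#...#.#.##.
#.#.#.#.####
.#.#.#.#####
#.#.#.######
.#.#.#######
step 5 is .#.#.#######, still not uniform .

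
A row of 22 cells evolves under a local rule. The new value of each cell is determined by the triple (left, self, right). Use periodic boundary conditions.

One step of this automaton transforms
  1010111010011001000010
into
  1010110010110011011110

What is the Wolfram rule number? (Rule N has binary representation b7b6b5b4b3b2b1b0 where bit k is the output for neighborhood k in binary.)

position 5: 111 → 1  (bit 7 = 1)
position 6: 110 → 0  (bit 6 = 0)
position 1: 101 → 0  (bit 5 = 0)
position 9: 100 → 0  (bit 4 = 0)
position 4: 011 → 1  (bit 3 = 1)
position 0: 010 → 1  (bit 2 = 1)
position 10: 001 → 1  (bit 1 = 1)
position 17: 000 → 1  (bit 0 = 1)
bits b7..b0 = 10001111 = 143

143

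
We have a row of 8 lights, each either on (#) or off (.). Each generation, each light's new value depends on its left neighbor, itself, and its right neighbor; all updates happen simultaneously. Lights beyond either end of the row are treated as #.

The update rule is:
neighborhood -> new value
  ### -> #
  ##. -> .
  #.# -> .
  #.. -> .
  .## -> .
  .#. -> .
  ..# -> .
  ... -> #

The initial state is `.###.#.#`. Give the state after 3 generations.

.##..#..

..#.....
....###.
.##..#..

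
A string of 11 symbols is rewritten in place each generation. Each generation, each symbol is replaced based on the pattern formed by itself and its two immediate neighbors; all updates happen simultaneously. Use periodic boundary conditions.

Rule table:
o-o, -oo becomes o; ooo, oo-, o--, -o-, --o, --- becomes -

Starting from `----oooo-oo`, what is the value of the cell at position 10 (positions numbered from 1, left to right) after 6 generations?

-

generation 1: ----o---oo-
generation 2: --------o--
generation 3: -----------
generation 4: -----------  (fixed point — unchanged through generation 6)
position 10 holds -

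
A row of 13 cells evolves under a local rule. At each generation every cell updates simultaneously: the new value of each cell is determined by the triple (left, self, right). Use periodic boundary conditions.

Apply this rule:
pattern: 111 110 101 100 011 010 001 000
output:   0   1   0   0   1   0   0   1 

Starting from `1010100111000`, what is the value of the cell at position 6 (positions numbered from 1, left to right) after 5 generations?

1

0000000101010
1111110000000
1000010111110
0011000100010
1011010001000
position 6 holds 1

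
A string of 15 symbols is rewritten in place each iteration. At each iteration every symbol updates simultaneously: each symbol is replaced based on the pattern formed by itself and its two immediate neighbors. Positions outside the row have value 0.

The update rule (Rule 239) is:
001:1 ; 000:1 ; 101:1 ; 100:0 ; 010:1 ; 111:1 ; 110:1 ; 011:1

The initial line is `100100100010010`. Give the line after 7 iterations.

101101101110110
111111111111110
111111111111110  (fixed point — unchanged through iteration 7)

111111111111110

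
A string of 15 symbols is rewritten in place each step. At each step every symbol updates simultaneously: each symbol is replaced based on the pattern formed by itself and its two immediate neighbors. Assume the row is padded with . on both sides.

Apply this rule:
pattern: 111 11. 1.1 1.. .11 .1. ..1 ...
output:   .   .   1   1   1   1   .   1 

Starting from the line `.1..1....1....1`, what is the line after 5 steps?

.11.1111.1111.1
.1.11...11...11
.111.11.1.11.1.
.1..11.1111.111
.11.1.11...11..

.11.1.11...11..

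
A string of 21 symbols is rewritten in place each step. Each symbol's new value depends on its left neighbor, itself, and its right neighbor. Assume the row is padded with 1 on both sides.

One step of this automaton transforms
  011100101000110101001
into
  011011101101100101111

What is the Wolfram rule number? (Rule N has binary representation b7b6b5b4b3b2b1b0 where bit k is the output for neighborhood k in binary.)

position 2: 111 → 1  (bit 7 = 1)
position 3: 110 → 0  (bit 6 = 0)
position 0: 101 → 0  (bit 5 = 0)
position 4: 100 → 1  (bit 4 = 1)
position 1: 011 → 1  (bit 3 = 1)
position 6: 010 → 1  (bit 2 = 1)
position 5: 001 → 1  (bit 1 = 1)
position 10: 000 → 0  (bit 0 = 0)
bits b7..b0 = 10011110 = 158

158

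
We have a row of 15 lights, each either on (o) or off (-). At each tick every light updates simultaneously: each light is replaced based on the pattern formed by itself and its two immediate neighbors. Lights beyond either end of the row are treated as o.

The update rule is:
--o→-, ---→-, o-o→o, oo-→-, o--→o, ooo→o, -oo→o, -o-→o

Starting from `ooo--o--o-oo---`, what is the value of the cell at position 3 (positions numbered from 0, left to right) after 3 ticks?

o

oo-o-oo-ooo-o--
o-oooo-ooo-ooo-
-oooo-ooo-ooo-o
position 3 holds o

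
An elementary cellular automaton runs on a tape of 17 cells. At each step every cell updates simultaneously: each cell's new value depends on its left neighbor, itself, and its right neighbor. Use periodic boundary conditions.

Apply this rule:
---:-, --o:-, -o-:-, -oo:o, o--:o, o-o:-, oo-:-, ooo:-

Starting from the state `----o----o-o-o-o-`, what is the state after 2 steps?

-----o----------o
o-----o----------

o-----o----------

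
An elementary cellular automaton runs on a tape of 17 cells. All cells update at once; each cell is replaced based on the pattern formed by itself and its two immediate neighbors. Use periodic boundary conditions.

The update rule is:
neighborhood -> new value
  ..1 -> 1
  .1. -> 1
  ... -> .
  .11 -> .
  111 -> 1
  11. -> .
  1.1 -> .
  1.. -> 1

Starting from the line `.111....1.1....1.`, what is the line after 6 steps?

step 1: 1.1.1..11.11..111
step 2: ..1.111.....11.11
step 3: 111..1.1...1.....
step 4: .1.111.11.111...1
step 5: .1..1......1.1.11
step 6: .11111....11.1...

.11111....11.1...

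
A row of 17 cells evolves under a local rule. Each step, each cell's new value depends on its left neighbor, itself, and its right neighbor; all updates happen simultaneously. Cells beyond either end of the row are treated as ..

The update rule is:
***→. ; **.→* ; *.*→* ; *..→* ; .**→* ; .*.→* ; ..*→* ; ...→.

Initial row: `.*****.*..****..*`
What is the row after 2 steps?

**...******..****
***.**....****..*

***.**....****..*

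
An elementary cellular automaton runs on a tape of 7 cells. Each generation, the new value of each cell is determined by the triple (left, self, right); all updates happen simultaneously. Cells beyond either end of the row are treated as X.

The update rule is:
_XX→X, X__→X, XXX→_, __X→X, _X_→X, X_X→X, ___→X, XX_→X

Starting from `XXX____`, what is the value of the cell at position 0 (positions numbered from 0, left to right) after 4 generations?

X

generation 1: __XXXXX
generation 2: XXX____  (repeats generation 0; period 2)
generation 4: XXX____
position 0 holds X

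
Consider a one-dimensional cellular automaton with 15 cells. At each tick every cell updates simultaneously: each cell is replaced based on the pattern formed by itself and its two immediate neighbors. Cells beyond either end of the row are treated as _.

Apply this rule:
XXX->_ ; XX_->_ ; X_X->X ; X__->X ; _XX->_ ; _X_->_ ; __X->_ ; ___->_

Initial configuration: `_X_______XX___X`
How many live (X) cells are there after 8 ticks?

1

__X________X___
___X________X__
____X________X_
_____X________X
______X________
_______X_______
________X______
_________X_____
count of X: 1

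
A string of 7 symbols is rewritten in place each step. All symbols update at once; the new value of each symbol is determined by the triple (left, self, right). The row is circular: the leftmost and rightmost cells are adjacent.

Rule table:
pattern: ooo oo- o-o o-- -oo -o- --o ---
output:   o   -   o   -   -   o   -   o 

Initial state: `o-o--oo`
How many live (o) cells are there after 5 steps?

-oo---o
o---o-o
--o-oo-
o-oo---
oo---o-
count of o: 3

3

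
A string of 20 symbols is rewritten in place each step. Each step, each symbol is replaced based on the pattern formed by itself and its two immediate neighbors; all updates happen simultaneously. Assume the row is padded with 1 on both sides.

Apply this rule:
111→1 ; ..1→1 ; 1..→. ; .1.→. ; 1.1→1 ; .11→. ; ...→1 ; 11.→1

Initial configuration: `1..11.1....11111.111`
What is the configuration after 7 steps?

1111111.1.1.1.111.11

1.1.11..111.11111.11
11.1.1.1.111.11111.1
111.1.1.1.111.11111.
1111.1.1.1.111.11111
11111.1.1.1.111.1111
111111.1.1.1.111.111
1111111.1.1.1.111.11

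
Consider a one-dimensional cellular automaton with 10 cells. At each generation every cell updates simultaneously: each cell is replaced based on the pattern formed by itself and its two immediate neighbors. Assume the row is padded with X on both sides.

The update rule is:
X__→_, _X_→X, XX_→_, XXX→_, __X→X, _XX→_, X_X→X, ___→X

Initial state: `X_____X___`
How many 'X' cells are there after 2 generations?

2

generation 1: __XXXXX_XX
generation 2: _X_____X__
count of X: 2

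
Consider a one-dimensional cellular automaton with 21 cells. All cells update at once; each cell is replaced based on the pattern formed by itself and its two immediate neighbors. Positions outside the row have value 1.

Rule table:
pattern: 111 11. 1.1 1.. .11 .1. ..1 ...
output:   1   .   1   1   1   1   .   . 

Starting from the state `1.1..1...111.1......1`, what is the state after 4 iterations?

1.11.1111111.111.1..1

.111.11..11.111.....1
111.11.1.1.111.1....1
11.11.1111111.111...1
1.11.1111111.111.1..1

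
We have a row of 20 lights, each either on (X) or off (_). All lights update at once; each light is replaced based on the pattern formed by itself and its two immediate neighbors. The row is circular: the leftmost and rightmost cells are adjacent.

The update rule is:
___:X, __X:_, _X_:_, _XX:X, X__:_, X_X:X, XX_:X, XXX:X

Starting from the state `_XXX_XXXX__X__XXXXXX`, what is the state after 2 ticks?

XXXXXXXXX_XXX_XXXXXX

tick 1: XXXXXXXXX_____XXXXXX
tick 2: XXXXXXXXX_XXX_XXXXXX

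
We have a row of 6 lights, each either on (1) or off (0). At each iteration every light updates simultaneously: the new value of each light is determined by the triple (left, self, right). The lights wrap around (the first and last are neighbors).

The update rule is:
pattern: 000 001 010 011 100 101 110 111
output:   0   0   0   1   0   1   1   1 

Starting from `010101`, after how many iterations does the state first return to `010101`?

101010
010101

2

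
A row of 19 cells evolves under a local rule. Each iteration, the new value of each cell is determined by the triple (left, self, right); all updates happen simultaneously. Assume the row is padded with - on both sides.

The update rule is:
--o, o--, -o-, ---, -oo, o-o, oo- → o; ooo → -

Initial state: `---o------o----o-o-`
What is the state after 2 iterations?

o-----------------o

ooooooooooooooooooo
o-----------------o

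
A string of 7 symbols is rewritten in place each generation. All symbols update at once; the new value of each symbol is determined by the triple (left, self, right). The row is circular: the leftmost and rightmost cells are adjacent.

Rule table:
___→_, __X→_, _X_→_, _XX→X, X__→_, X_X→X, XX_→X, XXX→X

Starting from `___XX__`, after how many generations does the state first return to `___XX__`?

___XX__

1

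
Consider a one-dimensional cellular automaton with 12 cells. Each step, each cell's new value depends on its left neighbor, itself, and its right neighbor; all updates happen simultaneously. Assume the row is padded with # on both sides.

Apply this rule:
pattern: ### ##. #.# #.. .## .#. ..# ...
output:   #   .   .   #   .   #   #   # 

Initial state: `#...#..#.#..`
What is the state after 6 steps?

.#######.###
..#####...##
##.###.###.#
#...#...#...
.###########
..##########

..##########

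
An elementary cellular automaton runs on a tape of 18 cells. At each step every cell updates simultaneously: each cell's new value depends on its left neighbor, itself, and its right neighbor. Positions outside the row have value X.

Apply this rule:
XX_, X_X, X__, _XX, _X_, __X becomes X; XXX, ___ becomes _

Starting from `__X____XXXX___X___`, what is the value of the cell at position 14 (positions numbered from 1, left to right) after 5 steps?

X

XXXX__XX__XX_XXX_X
___XXXXXXXXXXX_XXX
X_XX_________XXX__
XXXXX_______XX_XXX
____XX_____XXXXX__
position 14 holds X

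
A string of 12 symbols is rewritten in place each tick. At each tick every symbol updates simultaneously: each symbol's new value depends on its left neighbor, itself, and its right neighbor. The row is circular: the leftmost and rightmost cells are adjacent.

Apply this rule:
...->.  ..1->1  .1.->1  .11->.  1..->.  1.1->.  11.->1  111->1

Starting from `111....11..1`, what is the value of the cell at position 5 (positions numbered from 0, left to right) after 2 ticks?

1

tick 1: 111...1.1.1.
tick 2: .11..11.1.1.
position 5 holds 1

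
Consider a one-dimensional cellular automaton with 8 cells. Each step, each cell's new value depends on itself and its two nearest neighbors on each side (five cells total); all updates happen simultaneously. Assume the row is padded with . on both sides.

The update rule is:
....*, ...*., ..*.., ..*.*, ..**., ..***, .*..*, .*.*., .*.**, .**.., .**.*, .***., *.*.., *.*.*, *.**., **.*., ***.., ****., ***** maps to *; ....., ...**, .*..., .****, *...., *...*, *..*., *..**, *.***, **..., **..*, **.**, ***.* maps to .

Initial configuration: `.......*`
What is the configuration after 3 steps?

.****.**

.....***
...*.***
.****.**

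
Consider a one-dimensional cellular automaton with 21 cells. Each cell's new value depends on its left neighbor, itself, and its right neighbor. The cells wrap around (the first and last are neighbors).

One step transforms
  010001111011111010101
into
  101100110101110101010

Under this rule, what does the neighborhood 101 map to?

At position 0 the neighborhood is 101; the next row has 1 there.

1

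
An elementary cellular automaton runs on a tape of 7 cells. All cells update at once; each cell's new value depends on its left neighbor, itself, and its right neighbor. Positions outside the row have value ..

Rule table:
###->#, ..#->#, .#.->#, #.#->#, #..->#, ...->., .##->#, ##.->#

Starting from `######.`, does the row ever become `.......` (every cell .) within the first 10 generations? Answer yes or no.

#######
#######  (fixed point — unchanged through generation 10)
generation 10 is #######, still not uniform .

no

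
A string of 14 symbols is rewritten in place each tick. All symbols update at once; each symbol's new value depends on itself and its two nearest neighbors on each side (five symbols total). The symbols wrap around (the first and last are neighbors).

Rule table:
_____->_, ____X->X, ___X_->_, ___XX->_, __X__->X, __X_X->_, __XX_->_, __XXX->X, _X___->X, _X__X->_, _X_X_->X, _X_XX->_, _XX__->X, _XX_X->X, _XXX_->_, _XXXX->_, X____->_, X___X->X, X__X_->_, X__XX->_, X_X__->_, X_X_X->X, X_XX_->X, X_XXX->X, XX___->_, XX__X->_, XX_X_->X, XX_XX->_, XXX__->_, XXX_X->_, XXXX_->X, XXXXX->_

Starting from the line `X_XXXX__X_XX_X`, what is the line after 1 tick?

X_X_X_____XX_X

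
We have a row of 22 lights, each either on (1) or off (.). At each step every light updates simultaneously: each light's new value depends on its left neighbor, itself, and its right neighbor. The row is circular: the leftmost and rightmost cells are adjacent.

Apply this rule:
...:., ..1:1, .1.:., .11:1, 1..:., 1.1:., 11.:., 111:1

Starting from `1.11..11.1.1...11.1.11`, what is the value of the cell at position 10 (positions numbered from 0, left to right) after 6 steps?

..1..11.......11....11
.1..11.......11....11.
1..11.......11....11..
..11.......11....11..1
.11.......11....11..1.
11.......11....11..1..
position 10 holds 1

1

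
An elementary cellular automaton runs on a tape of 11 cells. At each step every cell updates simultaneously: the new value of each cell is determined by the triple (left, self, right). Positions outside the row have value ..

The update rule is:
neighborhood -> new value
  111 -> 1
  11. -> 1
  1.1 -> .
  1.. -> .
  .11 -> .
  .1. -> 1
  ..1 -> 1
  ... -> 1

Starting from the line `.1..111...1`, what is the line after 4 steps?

11.1.11.111
.1.1..1..11
11.1.11.1.1
.1.1..1.1.1

.1.1..1.1.1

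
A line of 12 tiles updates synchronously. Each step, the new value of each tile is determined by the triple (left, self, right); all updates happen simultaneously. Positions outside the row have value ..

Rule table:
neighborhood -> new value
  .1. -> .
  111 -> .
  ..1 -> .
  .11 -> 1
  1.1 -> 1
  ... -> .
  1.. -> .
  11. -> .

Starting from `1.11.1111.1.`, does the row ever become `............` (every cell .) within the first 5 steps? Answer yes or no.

yes

.11.11...1..
.1.11.......
..11........
..1.........
............
all cells are . at step 5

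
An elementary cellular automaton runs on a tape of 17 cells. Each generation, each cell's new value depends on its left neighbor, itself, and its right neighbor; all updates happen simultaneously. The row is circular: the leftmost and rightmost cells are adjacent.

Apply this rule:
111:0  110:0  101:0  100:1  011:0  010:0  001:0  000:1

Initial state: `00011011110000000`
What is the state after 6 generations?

11111110000000000

generation 1: 11000000001111111
generation 2: 00111111100000000
generation 3: 10000000011111111
generation 4: 01111111000000000
generation 5: 00000000111111111
generation 6: 11111110000000000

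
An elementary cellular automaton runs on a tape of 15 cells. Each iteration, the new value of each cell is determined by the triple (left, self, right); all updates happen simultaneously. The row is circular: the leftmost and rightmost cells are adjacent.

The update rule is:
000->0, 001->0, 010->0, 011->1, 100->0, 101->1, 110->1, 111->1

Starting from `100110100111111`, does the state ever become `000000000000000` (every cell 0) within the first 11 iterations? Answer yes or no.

no

100111000111111
100111000111111  (fixed point — unchanged through iteration 11)
iteration 11 is 100111000111111, still not uniform 0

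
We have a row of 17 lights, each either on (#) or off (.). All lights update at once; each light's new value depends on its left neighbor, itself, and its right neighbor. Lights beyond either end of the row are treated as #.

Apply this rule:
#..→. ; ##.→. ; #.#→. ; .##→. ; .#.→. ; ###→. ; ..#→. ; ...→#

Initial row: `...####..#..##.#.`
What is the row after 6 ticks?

...#############.

tick 1: .#...............
tick 2: ...#############.
tick 3: .#...............  (repeats tick 1; period 2)
tick 6: ...#############.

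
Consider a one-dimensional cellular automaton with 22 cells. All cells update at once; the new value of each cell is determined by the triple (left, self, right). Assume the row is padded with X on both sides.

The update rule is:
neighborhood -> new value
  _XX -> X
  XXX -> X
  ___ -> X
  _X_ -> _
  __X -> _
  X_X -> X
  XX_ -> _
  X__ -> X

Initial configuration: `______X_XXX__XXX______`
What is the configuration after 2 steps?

step 1: XXXXX__XXX_X_XX_XXXXX_
step 2: XXXX_X_XX_X_XX_XXXXX_X

XXXX_X_XX_X_XX_XXXXX_X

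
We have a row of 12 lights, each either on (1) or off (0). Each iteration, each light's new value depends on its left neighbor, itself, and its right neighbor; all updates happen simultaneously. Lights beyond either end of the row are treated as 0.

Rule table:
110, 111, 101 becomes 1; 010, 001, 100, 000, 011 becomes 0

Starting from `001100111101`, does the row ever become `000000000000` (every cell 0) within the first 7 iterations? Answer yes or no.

yes

iteration 1: 000100011110
iteration 2: 000000001110
iteration 3: 000000000110
iteration 4: 000000000010
iteration 5: 000000000000
all cells are 0 at iteration 5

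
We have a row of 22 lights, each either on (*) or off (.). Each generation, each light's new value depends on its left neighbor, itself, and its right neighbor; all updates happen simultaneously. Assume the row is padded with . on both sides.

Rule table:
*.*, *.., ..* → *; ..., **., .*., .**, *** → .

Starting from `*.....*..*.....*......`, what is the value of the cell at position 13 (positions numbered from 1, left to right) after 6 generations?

.*...*.**.*...*.*.....
*.*.*.*..*.*.*.*.*....
.*.*.*.**.*.*.*.*.*...
*.*.*.*..*.*.*.*.*.*..
.*.*.*.**.*.*.*.*.*.*.
*.*.*.*..*.*.*.*.*.*.*
position 13 holds .

.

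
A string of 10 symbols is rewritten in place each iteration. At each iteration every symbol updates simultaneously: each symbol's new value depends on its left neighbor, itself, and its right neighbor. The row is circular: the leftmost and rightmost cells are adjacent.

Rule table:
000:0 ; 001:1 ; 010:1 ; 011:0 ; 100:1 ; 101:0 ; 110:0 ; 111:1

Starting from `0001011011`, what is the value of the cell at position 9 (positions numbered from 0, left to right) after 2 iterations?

1

iteration 1: 1011000000
iteration 2: 1000100001
position 9 holds 1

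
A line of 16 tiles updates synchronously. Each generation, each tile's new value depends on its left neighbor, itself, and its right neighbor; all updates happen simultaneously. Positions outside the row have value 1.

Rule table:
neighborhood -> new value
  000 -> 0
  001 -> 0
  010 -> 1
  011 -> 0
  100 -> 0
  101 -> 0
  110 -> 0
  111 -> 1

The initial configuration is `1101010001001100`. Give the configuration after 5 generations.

1001010001000000
0001010001000000
0001010001000000  (fixed point — unchanged through generation 5)

0001010001000000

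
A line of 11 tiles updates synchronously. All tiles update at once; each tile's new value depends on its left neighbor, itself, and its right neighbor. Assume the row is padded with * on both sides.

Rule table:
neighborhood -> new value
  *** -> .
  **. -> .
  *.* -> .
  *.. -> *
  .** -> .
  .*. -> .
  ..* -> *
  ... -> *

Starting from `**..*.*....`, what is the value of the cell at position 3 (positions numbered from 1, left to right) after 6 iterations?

.

..**...****
**..***....
..**...****  (repeats iteration 1; period 2)
iteration 6: **..***....
position 3 holds .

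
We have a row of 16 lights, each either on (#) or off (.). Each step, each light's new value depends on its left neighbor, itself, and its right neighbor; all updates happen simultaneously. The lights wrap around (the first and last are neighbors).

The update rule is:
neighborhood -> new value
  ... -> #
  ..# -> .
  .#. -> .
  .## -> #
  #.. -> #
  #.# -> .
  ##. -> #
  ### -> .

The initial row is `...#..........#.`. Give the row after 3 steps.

.##..######.##..

##..#########..#
.##.#.......##.#
.##..######.##..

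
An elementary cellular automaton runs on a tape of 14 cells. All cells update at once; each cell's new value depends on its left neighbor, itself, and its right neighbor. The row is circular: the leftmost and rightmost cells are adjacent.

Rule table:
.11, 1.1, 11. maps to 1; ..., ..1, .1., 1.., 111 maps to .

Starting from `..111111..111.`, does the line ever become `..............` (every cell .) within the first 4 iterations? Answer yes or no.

..1....1..1.1.
...........1..
..............
all cells are . at iteration 3

yes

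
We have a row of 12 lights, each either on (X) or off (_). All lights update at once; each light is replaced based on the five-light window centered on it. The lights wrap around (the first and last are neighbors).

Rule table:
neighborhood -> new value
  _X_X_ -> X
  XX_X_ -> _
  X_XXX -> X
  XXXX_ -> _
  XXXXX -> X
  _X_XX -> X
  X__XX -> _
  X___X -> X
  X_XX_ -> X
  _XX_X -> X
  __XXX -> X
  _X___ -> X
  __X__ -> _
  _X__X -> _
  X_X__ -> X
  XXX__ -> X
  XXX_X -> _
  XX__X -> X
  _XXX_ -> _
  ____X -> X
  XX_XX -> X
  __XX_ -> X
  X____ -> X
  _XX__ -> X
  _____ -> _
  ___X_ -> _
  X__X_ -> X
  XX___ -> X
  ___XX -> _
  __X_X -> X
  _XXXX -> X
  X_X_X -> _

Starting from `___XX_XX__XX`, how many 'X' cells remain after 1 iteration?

iteration 1: XX_XXXXXX_XX
count of X: 10

10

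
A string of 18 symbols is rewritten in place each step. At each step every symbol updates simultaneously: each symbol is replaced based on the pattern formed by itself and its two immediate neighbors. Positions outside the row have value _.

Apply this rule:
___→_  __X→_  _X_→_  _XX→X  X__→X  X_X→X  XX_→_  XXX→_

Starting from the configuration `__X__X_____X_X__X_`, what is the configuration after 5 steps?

_______X__X_____X_

step 1: ___X__X_____X_X__X
step 2: ____X__X_____X_X__
step 3: _____X__X_____X_X_
step 4: ______X__X_____X_X
step 5: _______X__X_____X_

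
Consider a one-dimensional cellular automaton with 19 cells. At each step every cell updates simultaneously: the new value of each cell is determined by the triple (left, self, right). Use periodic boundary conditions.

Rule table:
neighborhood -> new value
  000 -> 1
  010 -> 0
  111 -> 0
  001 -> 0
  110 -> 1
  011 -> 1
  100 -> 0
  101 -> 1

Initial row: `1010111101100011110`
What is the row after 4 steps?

0101100111101010011
1011100100110100011
1110100000111001010
1011001110101000101

1011001110101000101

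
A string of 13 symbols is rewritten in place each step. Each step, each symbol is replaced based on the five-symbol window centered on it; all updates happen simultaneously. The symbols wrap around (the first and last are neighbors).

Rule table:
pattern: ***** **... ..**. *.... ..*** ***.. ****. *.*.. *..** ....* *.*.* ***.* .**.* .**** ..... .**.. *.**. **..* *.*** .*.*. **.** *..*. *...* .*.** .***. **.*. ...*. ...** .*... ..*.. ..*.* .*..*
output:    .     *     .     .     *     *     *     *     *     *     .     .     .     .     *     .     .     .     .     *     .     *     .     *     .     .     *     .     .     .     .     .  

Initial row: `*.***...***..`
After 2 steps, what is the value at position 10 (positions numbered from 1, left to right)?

step 1: .*..**..*.*.*
step 2: **.*...*.*.*.
position 10 holds *

*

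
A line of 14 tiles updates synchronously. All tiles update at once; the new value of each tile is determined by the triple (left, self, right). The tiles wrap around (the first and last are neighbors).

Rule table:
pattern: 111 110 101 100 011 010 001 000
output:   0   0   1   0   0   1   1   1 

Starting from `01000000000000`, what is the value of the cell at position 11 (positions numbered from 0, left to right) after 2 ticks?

11011111111111
00100000000000
position 11 holds 0

0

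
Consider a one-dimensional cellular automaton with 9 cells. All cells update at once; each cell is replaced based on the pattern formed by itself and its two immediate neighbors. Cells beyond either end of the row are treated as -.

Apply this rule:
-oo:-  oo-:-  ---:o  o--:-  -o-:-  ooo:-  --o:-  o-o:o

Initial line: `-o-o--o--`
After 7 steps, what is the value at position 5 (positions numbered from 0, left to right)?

--o-----o
o---ooo--
--o-----o  (repeats step 1; period 2)
step 7: --o-----o
position 5 holds -

-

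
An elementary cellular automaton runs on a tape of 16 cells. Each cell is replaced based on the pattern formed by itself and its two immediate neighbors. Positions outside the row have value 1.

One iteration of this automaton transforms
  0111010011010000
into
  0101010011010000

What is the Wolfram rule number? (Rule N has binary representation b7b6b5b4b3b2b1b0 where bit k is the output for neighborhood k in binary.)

position 2: 111 → 0  (bit 7 = 0)
position 3: 110 → 1  (bit 6 = 1)
position 0: 101 → 0  (bit 5 = 0)
position 6: 100 → 0  (bit 4 = 0)
position 1: 011 → 1  (bit 3 = 1)
position 5: 010 → 1  (bit 2 = 1)
position 7: 001 → 0  (bit 1 = 0)
position 13: 000 → 0  (bit 0 = 0)
bits b7..b0 = 01001100 = 76

76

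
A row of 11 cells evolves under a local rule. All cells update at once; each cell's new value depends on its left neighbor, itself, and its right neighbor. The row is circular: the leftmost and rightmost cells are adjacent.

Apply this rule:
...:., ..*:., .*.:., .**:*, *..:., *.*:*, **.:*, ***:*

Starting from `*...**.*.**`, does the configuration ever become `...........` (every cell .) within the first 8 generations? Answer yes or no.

*...***.***
*...*******
*...*******  (fixed point — unchanged through generation 8)
generation 8 is *...*******, still not uniform .

no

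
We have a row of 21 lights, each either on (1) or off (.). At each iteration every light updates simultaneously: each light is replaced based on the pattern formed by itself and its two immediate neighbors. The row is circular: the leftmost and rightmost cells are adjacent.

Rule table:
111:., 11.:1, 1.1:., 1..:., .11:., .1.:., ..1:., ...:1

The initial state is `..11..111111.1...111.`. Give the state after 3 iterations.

iteration 1: 1..1.......1...1...1.
iteration 2: .....11111...1...1...
iteration 3: 1111.....1.1...1...11

1111.....1.1...1...11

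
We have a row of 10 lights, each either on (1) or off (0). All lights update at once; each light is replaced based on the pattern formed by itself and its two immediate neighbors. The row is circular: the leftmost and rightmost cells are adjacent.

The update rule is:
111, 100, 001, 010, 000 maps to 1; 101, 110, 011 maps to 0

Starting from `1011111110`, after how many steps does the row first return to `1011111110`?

1001111100
1110111011
1100010001
1011111110

4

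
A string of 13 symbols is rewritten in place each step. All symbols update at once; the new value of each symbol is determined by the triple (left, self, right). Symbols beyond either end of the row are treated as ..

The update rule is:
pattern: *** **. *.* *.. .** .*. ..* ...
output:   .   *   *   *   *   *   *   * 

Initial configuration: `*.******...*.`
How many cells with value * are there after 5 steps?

***....******
*.******....*
***....******  (repeats step 1; period 2)
step 5: ***....******
count of *: 9

9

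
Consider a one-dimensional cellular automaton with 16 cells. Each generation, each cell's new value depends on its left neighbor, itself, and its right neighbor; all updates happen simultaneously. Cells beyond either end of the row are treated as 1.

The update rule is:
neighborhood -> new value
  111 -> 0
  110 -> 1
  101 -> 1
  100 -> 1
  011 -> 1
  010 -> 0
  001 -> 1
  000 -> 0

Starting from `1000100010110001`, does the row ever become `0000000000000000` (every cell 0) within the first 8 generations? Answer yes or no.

generation 1: 1101010101111011
generation 2: 0110101011001110
generation 3: 1111010111111011
generation 4: 0001101100001110
generation 5: 1011111110011011
generation 6: 1110000011111110
generation 7: 0011000110000011
generation 8: 1111101111000110
generation 8 is 1111101111000110, still not uniform 0

no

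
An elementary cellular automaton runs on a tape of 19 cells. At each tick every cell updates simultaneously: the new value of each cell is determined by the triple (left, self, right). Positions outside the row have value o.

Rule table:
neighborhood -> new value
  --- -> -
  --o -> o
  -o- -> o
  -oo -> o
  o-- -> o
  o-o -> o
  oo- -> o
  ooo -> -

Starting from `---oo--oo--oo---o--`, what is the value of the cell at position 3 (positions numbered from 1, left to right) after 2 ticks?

o

o-oooooooooooo-oooo
ooo----------ooo---
position 3 holds o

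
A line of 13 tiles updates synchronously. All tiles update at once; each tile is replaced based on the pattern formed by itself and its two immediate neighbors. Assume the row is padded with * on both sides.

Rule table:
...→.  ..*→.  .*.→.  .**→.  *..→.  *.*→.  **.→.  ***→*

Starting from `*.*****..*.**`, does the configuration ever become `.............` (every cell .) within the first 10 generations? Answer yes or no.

...***......*
....*........
.............
all cells are . at generation 3

yes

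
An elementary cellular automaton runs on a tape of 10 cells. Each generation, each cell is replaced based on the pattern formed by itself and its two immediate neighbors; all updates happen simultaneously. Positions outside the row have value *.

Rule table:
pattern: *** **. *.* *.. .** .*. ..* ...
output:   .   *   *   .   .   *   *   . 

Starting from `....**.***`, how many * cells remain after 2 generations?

...*.**...
..***.*..*
count of *: 5

5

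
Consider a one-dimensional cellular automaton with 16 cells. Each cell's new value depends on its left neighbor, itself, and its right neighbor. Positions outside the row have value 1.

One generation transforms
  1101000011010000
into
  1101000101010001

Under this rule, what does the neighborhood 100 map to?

0

At position 4 the neighborhood is 100; the next row has 0 there.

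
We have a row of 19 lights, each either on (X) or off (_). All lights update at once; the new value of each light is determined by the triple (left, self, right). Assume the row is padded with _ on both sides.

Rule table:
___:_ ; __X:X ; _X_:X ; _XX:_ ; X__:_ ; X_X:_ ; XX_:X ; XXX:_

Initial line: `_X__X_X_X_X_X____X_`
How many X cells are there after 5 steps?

11

XX_XX_X_X_X_X___XX_
_X__X_X_X_X_X__X_X_
XX_XX_X_X_X_X_XX_X_
_X__X_X_X_X_X__X_X_  (repeats step 2; period 2)
step 5: XX_XX_X_X_X_X_XX_X_
count of X: 11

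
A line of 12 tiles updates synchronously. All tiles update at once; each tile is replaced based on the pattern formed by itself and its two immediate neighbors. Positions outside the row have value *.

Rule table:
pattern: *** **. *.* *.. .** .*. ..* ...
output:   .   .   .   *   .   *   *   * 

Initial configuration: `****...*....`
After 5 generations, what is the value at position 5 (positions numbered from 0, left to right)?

....********
****........
....********  (repeats generation 1; period 2)
generation 5: ....********
position 5 holds *

*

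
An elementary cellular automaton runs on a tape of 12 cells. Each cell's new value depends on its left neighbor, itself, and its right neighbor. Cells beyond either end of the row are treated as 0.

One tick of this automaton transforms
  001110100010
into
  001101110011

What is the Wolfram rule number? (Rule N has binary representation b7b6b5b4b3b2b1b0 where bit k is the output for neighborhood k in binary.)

position 3: 111 → 1  (bit 7 = 1)
position 4: 110 → 0  (bit 6 = 0)
position 5: 101 → 1  (bit 5 = 1)
position 7: 100 → 1  (bit 4 = 1)
position 2: 011 → 1  (bit 3 = 1)
position 6: 010 → 1  (bit 2 = 1)
position 1: 001 → 0  (bit 1 = 0)
position 0: 000 → 0  (bit 0 = 0)
bits b7..b0 = 10111100 = 188

188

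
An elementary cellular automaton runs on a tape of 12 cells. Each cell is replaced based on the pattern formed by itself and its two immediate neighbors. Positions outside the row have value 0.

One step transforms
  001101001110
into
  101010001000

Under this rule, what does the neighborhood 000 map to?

At position 0 the neighborhood is 000; the next row has 1 there.

1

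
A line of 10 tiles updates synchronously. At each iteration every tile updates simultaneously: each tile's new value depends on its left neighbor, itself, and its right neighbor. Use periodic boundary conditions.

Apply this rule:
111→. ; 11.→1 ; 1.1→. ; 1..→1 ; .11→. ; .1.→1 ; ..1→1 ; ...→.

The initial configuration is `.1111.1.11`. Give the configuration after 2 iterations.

....1.1..1
1..11.1111

1..11.1111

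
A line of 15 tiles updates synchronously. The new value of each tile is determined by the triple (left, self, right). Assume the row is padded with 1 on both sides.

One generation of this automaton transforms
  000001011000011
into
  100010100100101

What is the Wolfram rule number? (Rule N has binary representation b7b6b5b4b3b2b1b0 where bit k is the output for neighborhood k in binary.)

178

position 14: 111 → 1  (bit 7 = 1)
position 8: 110 → 0  (bit 6 = 0)
position 6: 101 → 1  (bit 5 = 1)
position 0: 100 → 1  (bit 4 = 1)
position 7: 011 → 0  (bit 3 = 0)
position 5: 010 → 0  (bit 2 = 0)
position 4: 001 → 1  (bit 1 = 1)
position 1: 000 → 0  (bit 0 = 0)
bits b7..b0 = 10110010 = 178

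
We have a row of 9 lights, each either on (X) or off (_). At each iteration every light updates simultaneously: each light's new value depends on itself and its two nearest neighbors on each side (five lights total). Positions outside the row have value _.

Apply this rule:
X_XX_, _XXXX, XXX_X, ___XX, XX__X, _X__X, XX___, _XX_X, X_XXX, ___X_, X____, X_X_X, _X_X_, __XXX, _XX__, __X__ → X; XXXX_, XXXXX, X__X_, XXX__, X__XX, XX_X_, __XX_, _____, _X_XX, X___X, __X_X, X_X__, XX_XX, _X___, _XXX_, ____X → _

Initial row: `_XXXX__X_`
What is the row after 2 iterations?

X__X__X__

XXX__X_X_
X__X__X__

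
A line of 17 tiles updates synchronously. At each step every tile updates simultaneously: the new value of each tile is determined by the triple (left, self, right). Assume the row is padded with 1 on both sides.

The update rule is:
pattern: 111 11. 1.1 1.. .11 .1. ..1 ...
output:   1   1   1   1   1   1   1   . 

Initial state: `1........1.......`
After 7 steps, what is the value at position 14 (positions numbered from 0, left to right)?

11......111.....1
111....11111...11
1111..1111111.111
11111111111111111
11111111111111111  (fixed point — unchanged through step 7)
position 14 holds 1

1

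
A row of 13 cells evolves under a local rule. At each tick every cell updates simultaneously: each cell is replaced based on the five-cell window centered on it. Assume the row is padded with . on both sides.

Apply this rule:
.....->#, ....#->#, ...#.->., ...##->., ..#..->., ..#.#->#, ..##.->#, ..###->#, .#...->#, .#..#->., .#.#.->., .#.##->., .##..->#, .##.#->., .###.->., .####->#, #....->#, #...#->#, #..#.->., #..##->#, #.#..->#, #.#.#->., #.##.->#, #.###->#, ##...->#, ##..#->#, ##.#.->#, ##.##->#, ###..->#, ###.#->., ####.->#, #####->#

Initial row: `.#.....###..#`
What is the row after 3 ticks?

#.#..##.#####

..####.#.##..
#.###.#..####
#.#..##.#####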